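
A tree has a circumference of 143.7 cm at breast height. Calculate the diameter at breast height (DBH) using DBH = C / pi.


DBH = C / pi = 143.7 / 3.141593 = 45.7411 ≈ 45.74 cm

45.74 cm


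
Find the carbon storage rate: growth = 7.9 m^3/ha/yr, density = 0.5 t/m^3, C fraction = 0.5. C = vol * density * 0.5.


C = 7.9 * 0.5 * 0.5 = 1.975 ≈ 1.98 t C/ha/yr

1.98 t C/ha/yr


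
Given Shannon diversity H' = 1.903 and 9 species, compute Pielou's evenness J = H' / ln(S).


ln(9) = 2.19722
J = H' / ln(S) = 1.903 / 2.19722 = 0.866094 ≈ 0.8661

0.8661


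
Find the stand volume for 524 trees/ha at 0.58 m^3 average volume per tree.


V_stand = 524 * 0.58 = 303.92 ≈ 303.9 m^3/ha

303.9 m^3/ha


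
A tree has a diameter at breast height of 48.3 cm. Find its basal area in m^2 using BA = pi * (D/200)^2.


D/200 = 48.3/200 = 0.2415 m
(D/200)^2 = 0.2415^2 = 0.05832225
BA = 3.141593 * 0.05832225 = 0.183225 ≈ 0.1832 m^2

0.1832 m^2


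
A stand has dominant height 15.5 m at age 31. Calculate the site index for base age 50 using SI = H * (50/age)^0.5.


50/31 = 1.61290
(1.61290)^0.5 = 1.27000
SI = 15.5 * 1.27000 = 19.6850 ≈ 19.7 m

19.7 m


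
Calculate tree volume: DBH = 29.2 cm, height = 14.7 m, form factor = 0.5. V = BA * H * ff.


(D/200)^2 = (29.2/200)^2 = 0.146^2 = 0.021316
BA = 3.141593 * 0.021316 = 0.0669662 m^2
V = 0.0669662 * 14.7 * 0.5 = 0.492202 ≈ 0.492 m^3

0.492 m^3


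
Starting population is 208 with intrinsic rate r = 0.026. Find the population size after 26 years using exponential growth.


r*t = 0.026 * 26 = 0.676
exp(0.676) = 1.96600
N = 208 * 1.96600 = 408.928 ≈ 409

409


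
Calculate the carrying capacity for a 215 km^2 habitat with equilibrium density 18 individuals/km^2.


K = 18 * 215 = 3870 individuals

3870 individuals


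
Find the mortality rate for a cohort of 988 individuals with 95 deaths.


Mortality rate = 95 / 988 = 0.096154 ≈ 0.0962

0.0962


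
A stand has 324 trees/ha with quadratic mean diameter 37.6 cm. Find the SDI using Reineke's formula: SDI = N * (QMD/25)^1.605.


QMD/25 = 37.6/25 = 1.504
(1.504)^1.605 = exp(1.605 * ln(1.504)) = exp(1.605 * 0.408128) = exp(0.655045) = 1.92523
SDI = 324 * 1.92523 = 623.775 ≈ 624

624


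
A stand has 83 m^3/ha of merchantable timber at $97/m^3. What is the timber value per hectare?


Value = 83 * 97 = $8051/ha

$8051/ha


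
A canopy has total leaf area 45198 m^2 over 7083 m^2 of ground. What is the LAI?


LAI = 45198 / 7083 = 6.3812 ≈ 6.38

6.38


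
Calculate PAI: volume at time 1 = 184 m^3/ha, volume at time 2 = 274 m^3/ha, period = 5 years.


PAI = (V2 - V1) / period = (274 - 184) / 5 = 90 / 5 = 18.00 m^3/ha/yr

18.00 m^3/ha/yr


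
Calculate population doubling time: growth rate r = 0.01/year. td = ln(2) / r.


td = ln(2) / 0.01 = 0.693147 / 0.01 = 69.3147 ≈ 69.3 years

69.3 years


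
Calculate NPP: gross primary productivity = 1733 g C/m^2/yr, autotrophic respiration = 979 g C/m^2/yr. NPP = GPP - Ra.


NPP = GPP - Ra = 1733 - 979 = 754 g C/m^2/yr

754 g C/m^2/yr


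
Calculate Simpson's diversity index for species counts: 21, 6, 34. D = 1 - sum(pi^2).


Total N = 21 + 6 + 34 = 61
Per-species terms:
  p = 21/61 = 0.344262; p^2 = 0.344262^2 = 0.118516
  p = 6/61 = 0.098361; p^2 = 0.098361^2 = 0.009675
  p = 34/61 = 0.557377; p^2 = 0.557377^2 = 0.310669
sum(p^2) = 0.118516 + 0.009675 + 0.310669 = 0.438860
D = 1 - 0.438860 = 0.561140 ≈ 0.5611

0.5611


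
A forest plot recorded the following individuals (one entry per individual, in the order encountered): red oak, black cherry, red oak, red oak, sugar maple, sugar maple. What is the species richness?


Total individuals logged = 6
Distinct species (count of individuals): red oak (3), black cherry (1), sugar maple (2)
Species richness = number of distinct species = 3

3


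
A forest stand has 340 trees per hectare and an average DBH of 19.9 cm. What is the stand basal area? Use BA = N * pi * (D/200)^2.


(D/200)^2 = (19.9/200)^2 = 0.0995^2 = 0.00990025
Individual BA = 3.141593 * 0.00990025 = 0.0311026 m^2
Stand BA = 340 * 0.0311026 = 10.5749 ≈ 10.57 m^2/ha

10.57 m^2/ha


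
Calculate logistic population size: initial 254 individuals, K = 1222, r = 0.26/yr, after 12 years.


(K - N0)/N0 = (1222 - 254)/254 = 968/254 = 3.81102
r*t = 0.26 * 12 = 3.12; exp(-3.12) = 0.0441572
3.81102 * 0.0441572 = 0.168284
1 + 0.168284 = 1.16828
N = 1222 / 1.16828 = 1045.98 ≈ 1046

1046


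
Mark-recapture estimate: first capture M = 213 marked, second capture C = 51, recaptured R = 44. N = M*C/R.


N = M * C / R = 213 * 51 / 44 = 10863 / 44 = 246.89 ≈ 247

247 individuals


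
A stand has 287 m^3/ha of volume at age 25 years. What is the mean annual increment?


MAI = 287 / 25 = 11.48 m^3/ha/yr

11.48 m^3/ha/yr


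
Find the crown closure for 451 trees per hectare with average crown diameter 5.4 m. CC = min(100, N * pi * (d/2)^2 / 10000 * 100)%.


(d/2)^2 = (5.4/2)^2 = 2.7^2 = 7.29
Crown area = 3.141593 * 7.29 = 22.9022 m^2
N * area / 10000 * 100 = 451 * 22.9022 / 10000 * 100 = 103.289
CC = min(100, 103.289) = 100%

100%


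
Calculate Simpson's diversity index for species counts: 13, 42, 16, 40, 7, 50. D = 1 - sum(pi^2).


Total N = 13 + 42 + 16 + 40 + 7 + 50 = 168
Per-species terms:
  p = 13/168 = 0.077381; p^2 = 0.077381^2 = 0.005988
  p = 42/168 = 0.250000; p^2 = 0.250000^2 = 0.062500
  p = 16/168 = 0.095238; p^2 = 0.095238^2 = 0.009070
  p = 40/168 = 0.238095; p^2 = 0.238095^2 = 0.056689
  p = 7/168 = 0.041667; p^2 = 0.041667^2 = 0.001736
  p = 50/168 = 0.297619; p^2 = 0.297619^2 = 0.088577
sum(p^2) = 0.005988 + 0.062500 + 0.009070 + 0.056689 + 0.001736 + 0.088577 = 0.224560
D = 1 - 0.224560 = 0.775440 ≈ 0.7754

0.7754


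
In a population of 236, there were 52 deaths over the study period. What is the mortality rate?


Mortality rate = 52 / 236 = 0.220339 ≈ 0.2203

0.2203


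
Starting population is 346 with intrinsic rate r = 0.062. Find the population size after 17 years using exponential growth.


r*t = 0.062 * 17 = 1.054
exp(1.054) = 2.86910
N = 346 * 2.86910 = 992.709 ≈ 993

993


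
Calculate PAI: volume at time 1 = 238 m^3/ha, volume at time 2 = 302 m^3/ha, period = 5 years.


PAI = (V2 - V1) / period = (302 - 238) / 5 = 64 / 5 = 12.80 m^3/ha/yr

12.80 m^3/ha/yr


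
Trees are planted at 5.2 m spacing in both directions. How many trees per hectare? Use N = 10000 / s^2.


N = 10000 / 5.2^2 = 10000 / 27.04 = 369.822 ≈ 370 trees/ha

370 trees/ha


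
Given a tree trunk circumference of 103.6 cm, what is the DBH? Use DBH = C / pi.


DBH = C / pi = 103.6 / 3.141593 = 32.9769 ≈ 32.98 cm

32.98 cm


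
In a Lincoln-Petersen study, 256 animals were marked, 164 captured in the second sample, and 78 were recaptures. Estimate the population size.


N = M * C / R = 256 * 164 / 78 = 41984 / 78 = 538.26 ≈ 538

538 individuals


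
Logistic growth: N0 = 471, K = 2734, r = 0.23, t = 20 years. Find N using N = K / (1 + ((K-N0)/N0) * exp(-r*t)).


(K - N0)/N0 = (2734 - 471)/471 = 2263/471 = 4.80467
r*t = 0.23 * 20 = 4.6; exp(-4.6) = 0.0100518
4.80467 * 0.0100518 = 0.0482956
1 + 0.0482956 = 1.04830
N = 2734 / 1.04830 = 2608.03 ≈ 2608

2608


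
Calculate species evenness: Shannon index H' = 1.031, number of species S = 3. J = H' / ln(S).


ln(3) = 1.09861
J = H' / ln(S) = 1.031 / 1.09861 = 0.938459 ≈ 0.9385

0.9385


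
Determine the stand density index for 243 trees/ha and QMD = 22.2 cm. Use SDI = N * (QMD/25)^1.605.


QMD/25 = 22.2/25 = 0.888
(0.888)^1.605 = exp(1.605 * ln(0.888)) = exp(1.605 * (-0.118784)) = exp(-0.190648) = 0.826423
SDI = 243 * 0.826423 = 200.821 ≈ 201

201


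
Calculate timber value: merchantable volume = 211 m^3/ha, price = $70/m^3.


Value = 211 * 70 = $14770/ha

$14770/ha


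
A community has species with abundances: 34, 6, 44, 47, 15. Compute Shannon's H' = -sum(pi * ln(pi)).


Total N = 34 + 6 + 44 + 47 + 15 = 146
Per-species terms:
  p = 34/146 = 0.232877; ln(p) = -1.457245; p*ln(p) = 0.232877 * (-1.457245) = -0.339359
  p = 6/146 = 0.041096; ln(p) = -3.191844; p*ln(p) = 0.041096 * (-3.191844) = -0.131172
  p = 44/146 = 0.301370; ln(p) = -1.199417; p*ln(p) = 0.301370 * (-1.199417) = -0.361468
  p = 47/146 = 0.321918; ln(p) = -1.133458; p*ln(p) = 0.321918 * (-1.133458) = -0.364881
  p = 15/146 = 0.102740; ln(p) = -2.275554; p*ln(p) = 0.102740 * (-2.275554) = -0.233790
sum(p*ln(p)) = (-0.339359) + (-0.131172) + (-0.361468) + (-0.364881) + (-0.233790) = -1.430670
H' = -(-1.430670) = 1.430670 ≈ 1.4307

1.4307


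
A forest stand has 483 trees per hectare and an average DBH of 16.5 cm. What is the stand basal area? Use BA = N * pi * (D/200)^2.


(D/200)^2 = (16.5/200)^2 = 0.0825^2 = 0.00680625
Individual BA = 3.141593 * 0.00680625 = 0.0213825 m^2
Stand BA = 483 * 0.0213825 = 10.3277 ≈ 10.33 m^2/ha

10.33 m^2/ha


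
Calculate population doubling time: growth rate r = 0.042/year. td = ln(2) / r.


td = ln(2) / 0.042 = 0.693147 / 0.042 = 16.5035 ≈ 16.5 years

16.5 years


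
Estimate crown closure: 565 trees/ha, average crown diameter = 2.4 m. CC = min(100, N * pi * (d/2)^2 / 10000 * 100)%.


(d/2)^2 = (2.4/2)^2 = 1.2^2 = 1.44
Crown area = 3.141593 * 1.44 = 4.52389 m^2
N * area / 10000 * 100 = 565 * 4.52389 / 10000 * 100 = 25.5600
CC = min(100, 25.5600) = 25.5600 ≈ 25.6%

25.6%


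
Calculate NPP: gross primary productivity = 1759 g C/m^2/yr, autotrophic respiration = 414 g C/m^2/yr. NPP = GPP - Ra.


NPP = GPP - Ra = 1759 - 414 = 1345 g C/m^2/yr

1345 g C/m^2/yr


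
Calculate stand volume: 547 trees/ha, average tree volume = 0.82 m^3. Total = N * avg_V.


V_stand = 547 * 0.82 = 448.54 ≈ 448.5 m^3/ha

448.5 m^3/ha


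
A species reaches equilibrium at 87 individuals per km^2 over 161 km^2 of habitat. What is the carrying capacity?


K = 87 * 161 = 14007 individuals

14007 individuals


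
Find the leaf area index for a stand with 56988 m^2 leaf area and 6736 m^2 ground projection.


LAI = 56988 / 6736 = 8.4602 ≈ 8.46

8.46


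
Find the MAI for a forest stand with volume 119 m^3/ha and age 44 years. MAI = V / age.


MAI = 119 / 44 = 2.7045 ≈ 2.70 m^3/ha/yr

2.70 m^3/ha/yr


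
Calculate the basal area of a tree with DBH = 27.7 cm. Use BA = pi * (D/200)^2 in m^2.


D/200 = 27.7/200 = 0.1385 m
(D/200)^2 = 0.1385^2 = 0.01918225
BA = 3.141593 * 0.01918225 = 0.0602628 ≈ 0.0603 m^2

0.0603 m^2


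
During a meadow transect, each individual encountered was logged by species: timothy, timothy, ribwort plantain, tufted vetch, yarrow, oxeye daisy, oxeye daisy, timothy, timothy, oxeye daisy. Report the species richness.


Total individuals logged = 10
Distinct species (count of individuals): timothy (4), ribwort plantain (1), tufted vetch (1), yarrow (1), oxeye daisy (3)
Species richness = number of distinct species = 5

5


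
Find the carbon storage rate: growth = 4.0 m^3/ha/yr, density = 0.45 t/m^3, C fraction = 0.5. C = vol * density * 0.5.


C = 4.0 * 0.45 * 0.5 = 0.90 t C/ha/yr

0.90 t C/ha/yr


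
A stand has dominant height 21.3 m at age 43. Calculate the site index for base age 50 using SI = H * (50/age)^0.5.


50/43 = 1.16279
(1.16279)^0.5 = 1.07833
SI = 21.3 * 1.07833 = 22.9684 ≈ 23.0 m

23.0 m


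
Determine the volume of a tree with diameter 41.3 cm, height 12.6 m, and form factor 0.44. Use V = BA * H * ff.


(D/200)^2 = (41.3/200)^2 = 0.2065^2 = 0.04264225
BA = 3.141593 * 0.04264225 = 0.133965 m^2
V = 0.133965 * 12.6 * 0.44 = 0.742702 ≈ 0.743 m^3

0.743 m^3


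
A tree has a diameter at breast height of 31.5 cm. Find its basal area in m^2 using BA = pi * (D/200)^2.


D/200 = 31.5/200 = 0.1575 m
(D/200)^2 = 0.1575^2 = 0.02480625
BA = 3.141593 * 0.02480625 = 0.0779311 ≈ 0.0779 m^2

0.0779 m^2


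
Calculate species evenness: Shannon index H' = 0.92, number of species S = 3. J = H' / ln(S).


ln(3) = 1.09861
J = H' / ln(S) = 0.92 / 1.09861 = 0.837422 ≈ 0.8374

0.8374


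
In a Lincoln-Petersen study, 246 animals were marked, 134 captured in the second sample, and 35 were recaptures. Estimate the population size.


N = M * C / R = 246 * 134 / 35 = 32964 / 35 = 941.83 ≈ 942

942 individuals


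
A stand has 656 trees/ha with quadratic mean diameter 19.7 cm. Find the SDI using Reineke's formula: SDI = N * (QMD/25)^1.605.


QMD/25 = 19.7/25 = 0.788
(0.788)^1.605 = exp(1.605 * ln(0.788)) = exp(1.605 * (-0.238257)) = exp(-0.382402) = 0.682221
SDI = 656 * 0.682221 = 447.537 ≈ 448

448


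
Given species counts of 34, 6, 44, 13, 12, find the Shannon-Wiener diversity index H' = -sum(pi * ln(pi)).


Total N = 34 + 6 + 44 + 13 + 12 = 109
Per-species terms:
  p = 34/109 = 0.311927; ln(p) = -1.164986; p*ln(p) = 0.311927 * (-1.164986) = -0.363391
  p = 6/109 = 0.055046; ln(p) = -2.899586; p*ln(p) = 0.055046 * (-2.899586) = -0.159611
  p = 44/109 = 0.403670; ln(p) = -0.907158; p*ln(p) = 0.403670 * (-0.907158) = -0.366192
  p = 13/109 = 0.119266; ln(p) = -2.126399; p*ln(p) = 0.119266 * (-2.126399) = -0.253607
  p = 12/109 = 0.110092; ln(p) = -2.206439; p*ln(p) = 0.110092 * (-2.206439) = -0.242911
sum(p*ln(p)) = (-0.363391) + (-0.159611) + (-0.366192) + (-0.253607) + (-0.242911) = -1.385712
H' = -(-1.385712) = 1.385712 ≈ 1.3857

1.3857


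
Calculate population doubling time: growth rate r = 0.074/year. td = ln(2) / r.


td = ln(2) / 0.074 = 0.693147 / 0.074 = 9.36685 ≈ 9.4 years

9.4 years


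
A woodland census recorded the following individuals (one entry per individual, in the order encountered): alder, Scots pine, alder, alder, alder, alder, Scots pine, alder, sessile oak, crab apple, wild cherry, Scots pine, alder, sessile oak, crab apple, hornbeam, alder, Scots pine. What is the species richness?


Total individuals logged = 18
Distinct species (count of individuals): alder (8), Scots pine (4), sessile oak (2), crab apple (2), wild cherry (1), hornbeam (1)
Species richness = number of distinct species = 6

6


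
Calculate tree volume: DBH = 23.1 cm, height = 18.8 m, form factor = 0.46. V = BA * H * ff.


(D/200)^2 = (23.1/200)^2 = 0.1155^2 = 0.01334025
BA = 3.141593 * 0.01334025 = 0.0419096 m^2
V = 0.0419096 * 18.8 * 0.46 = 0.362434 ≈ 0.362 m^3

0.362 m^3


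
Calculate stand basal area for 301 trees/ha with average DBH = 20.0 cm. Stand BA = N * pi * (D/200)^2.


(D/200)^2 = (20.0/200)^2 = 0.1^2 = 0.01
Individual BA = 3.141593 * 0.01 = 0.0314159 m^2
Stand BA = 301 * 0.0314159 = 9.45619 ≈ 9.46 m^2/ha

9.46 m^2/ha


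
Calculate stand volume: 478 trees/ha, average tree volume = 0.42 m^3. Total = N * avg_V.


V_stand = 478 * 0.42 = 200.76 ≈ 200.8 m^3/ha

200.8 m^3/ha


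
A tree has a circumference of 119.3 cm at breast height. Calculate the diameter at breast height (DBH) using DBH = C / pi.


DBH = C / pi = 119.3 / 3.141593 = 37.9744 ≈ 37.97 cm

37.97 cm


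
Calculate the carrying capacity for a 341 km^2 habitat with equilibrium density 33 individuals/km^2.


K = 33 * 341 = 11253 individuals

11253 individuals


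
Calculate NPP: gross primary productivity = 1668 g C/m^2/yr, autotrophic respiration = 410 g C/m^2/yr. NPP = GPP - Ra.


NPP = GPP - Ra = 1668 - 410 = 1258 g C/m^2/yr

1258 g C/m^2/yr


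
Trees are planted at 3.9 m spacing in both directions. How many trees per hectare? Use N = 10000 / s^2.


N = 10000 / 3.9^2 = 10000 / 15.21 = 657.462 ≈ 657 trees/ha

657 trees/ha


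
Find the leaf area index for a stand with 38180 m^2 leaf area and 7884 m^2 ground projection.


LAI = 38180 / 7884 = 4.8427 ≈ 4.84

4.84


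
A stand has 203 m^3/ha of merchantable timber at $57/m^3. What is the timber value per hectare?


Value = 203 * 57 = $11571/ha

$11571/ha


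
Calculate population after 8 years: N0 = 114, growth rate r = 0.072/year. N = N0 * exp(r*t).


r*t = 0.072 * 8 = 0.576
exp(0.576) = 1.77891
N = 114 * 1.77891 = 202.796 ≈ 203

203


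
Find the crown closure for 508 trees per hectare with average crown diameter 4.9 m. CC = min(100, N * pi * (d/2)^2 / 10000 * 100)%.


(d/2)^2 = (4.9/2)^2 = 2.45^2 = 6.0025
Crown area = 3.141593 * 6.0025 = 18.8574 m^2
N * area / 10000 * 100 = 508 * 18.8574 / 10000 * 100 = 95.7956
CC = min(100, 95.7956) = 95.7956 ≈ 95.8%

95.8%


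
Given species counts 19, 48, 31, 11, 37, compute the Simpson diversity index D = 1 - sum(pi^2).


Total N = 19 + 48 + 31 + 11 + 37 = 146
Per-species terms:
  p = 19/146 = 0.130137; p^2 = 0.130137^2 = 0.016936
  p = 48/146 = 0.328767; p^2 = 0.328767^2 = 0.108088
  p = 31/146 = 0.212329; p^2 = 0.212329^2 = 0.045084
  p = 11/146 = 0.075342; p^2 = 0.075342^2 = 0.005676
  p = 37/146 = 0.253425; p^2 = 0.253425^2 = 0.064224
sum(p^2) = 0.016936 + 0.108088 + 0.045084 + 0.005676 + 0.064224 = 0.240008
D = 1 - 0.240008 = 0.759992 ≈ 0.7600

0.7600


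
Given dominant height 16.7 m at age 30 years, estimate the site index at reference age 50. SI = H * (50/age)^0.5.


50/30 = 1.66667
(1.66667)^0.5 = 1.29100
SI = 16.7 * 1.29100 = 21.5597 ≈ 21.6 m

21.6 m


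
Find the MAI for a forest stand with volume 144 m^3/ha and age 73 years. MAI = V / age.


MAI = 144 / 73 = 1.9726 ≈ 1.97 m^3/ha/yr

1.97 m^3/ha/yr


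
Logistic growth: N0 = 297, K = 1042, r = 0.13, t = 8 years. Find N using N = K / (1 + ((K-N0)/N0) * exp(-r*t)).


(K - N0)/N0 = (1042 - 297)/297 = 745/297 = 2.50842
r*t = 0.13 * 8 = 1.04; exp(-1.04) = 0.353455
2.50842 * 0.353455 = 0.886614
1 + 0.886614 = 1.88661
N = 1042 / 1.88661 = 552.313 ≈ 552

552


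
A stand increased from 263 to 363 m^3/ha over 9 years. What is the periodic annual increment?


PAI = (V2 - V1) / period = (363 - 263) / 9 = 100 / 9 = 11.1111 ≈ 11.11 m^3/ha/yr

11.11 m^3/ha/yr


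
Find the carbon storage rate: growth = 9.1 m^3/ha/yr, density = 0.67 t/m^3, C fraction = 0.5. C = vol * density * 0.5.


C = 9.1 * 0.67 * 0.5 = 3.0485 ≈ 3.05 t C/ha/yr

3.05 t C/ha/yr


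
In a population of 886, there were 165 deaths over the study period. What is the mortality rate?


Mortality rate = 165 / 886 = 0.186230 ≈ 0.1862

0.1862


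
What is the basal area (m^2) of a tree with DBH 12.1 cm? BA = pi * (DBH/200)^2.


D/200 = 12.1/200 = 0.0605 m
(D/200)^2 = 0.0605^2 = 0.00366025
BA = 3.141593 * 0.00366025 = 0.0114990 ≈ 0.0115 m^2

0.0115 m^2


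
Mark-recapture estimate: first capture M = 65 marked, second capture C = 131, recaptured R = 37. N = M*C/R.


N = M * C / R = 65 * 131 / 37 = 8515 / 37 = 230.14 ≈ 230

230 individuals


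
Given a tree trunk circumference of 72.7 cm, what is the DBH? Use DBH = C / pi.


DBH = C / pi = 72.7 / 3.141593 = 23.1411 ≈ 23.14 cm

23.14 cm


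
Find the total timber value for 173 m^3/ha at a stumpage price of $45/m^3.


Value = 173 * 45 = $7785/ha

$7785/ha


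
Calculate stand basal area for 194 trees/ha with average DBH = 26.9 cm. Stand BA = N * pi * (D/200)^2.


(D/200)^2 = (26.9/200)^2 = 0.1345^2 = 0.01809025
Individual BA = 3.141593 * 0.01809025 = 0.0568322 m^2
Stand BA = 194 * 0.0568322 = 11.0254 ≈ 11.03 m^2/ha

11.03 m^2/ha


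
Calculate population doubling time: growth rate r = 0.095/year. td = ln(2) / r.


td = ln(2) / 0.095 = 0.693147 / 0.095 = 7.29628 ≈ 7.3 years

7.3 years


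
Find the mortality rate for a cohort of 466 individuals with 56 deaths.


Mortality rate = 56 / 466 = 0.120172 ≈ 0.1202

0.1202


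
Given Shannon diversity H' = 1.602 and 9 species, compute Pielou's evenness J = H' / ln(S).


ln(9) = 2.19722
J = H' / ln(S) = 1.602 / 2.19722 = 0.729103 ≈ 0.7291

0.7291


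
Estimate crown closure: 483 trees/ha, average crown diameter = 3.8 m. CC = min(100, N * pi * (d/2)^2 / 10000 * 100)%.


(d/2)^2 = (3.8/2)^2 = 1.9^2 = 3.61
Crown area = 3.141593 * 3.61 = 11.3412 m^2
N * area / 10000 * 100 = 483 * 11.3412 / 10000 * 100 = 54.7780
CC = min(100, 54.7780) = 54.7780 ≈ 54.8%

54.8%


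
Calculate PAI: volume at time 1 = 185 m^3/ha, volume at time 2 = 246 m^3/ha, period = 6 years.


PAI = (V2 - V1) / period = (246 - 185) / 6 = 61 / 6 = 10.1667 ≈ 10.17 m^3/ha/yr

10.17 m^3/ha/yr


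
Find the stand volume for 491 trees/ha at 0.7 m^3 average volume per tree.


V_stand = 491 * 0.7 = 343.7 m^3/ha

343.7 m^3/ha


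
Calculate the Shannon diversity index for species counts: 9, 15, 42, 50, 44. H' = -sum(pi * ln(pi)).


Total N = 9 + 15 + 42 + 50 + 44 = 160
Per-species terms:
  p = 9/160 = 0.056250; ln(p) = -2.877949; p*ln(p) = 0.056250 * (-2.877949) = -0.161885
  p = 15/160 = 0.093750; ln(p) = -2.367124; p*ln(p) = 0.093750 * (-2.367124) = -0.221918
  p = 42/160 = 0.262500; ln(p) = -1.337504; p*ln(p) = 0.262500 * (-1.337504) = -0.351095
  p = 50/160 = 0.312500; ln(p) = -1.163151; p*ln(p) = 0.312500 * (-1.163151) = -0.363485
  p = 44/160 = 0.275000; ln(p) = -1.290984; p*ln(p) = 0.275000 * (-1.290984) = -0.355021
sum(p*ln(p)) = (-0.161885) + (-0.221918) + (-0.351095) + (-0.363485) + (-0.355021) = -1.453404
H' = -(-1.453404) = 1.453404 ≈ 1.4534

1.4534


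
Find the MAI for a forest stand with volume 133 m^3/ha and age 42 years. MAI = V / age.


MAI = 133 / 42 = 3.1667 ≈ 3.17 m^3/ha/yr

3.17 m^3/ha/yr


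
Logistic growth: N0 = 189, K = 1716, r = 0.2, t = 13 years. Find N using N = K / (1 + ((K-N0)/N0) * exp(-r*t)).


(K - N0)/N0 = (1716 - 189)/189 = 1527/189 = 8.07937
r*t = 0.2 * 13 = 2.6; exp(-2.6) = 0.0742736
8.07937 * 0.0742736 = 0.600084
1 + 0.600084 = 1.60008
N = 1716 / 1.60008 = 1072.45 ≈ 1072

1072


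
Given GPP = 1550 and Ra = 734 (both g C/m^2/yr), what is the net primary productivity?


NPP = GPP - Ra = 1550 - 734 = 816 g C/m^2/yr

816 g C/m^2/yr


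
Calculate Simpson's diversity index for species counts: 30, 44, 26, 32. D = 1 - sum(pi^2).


Total N = 30 + 44 + 26 + 32 = 132
Per-species terms:
  p = 30/132 = 0.227273; p^2 = 0.227273^2 = 0.051653
  p = 44/132 = 0.333333; p^2 = 0.333333^2 = 0.111111
  p = 26/132 = 0.196970; p^2 = 0.196970^2 = 0.038797
  p = 32/132 = 0.242424; p^2 = 0.242424^2 = 0.058769
sum(p^2) = 0.051653 + 0.111111 + 0.038797 + 0.058769 = 0.260330
D = 1 - 0.260330 = 0.739670 ≈ 0.7397

0.7397


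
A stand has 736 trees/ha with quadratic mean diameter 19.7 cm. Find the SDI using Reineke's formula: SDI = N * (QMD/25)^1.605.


QMD/25 = 19.7/25 = 0.788
(0.788)^1.605 = exp(1.605 * ln(0.788)) = exp(1.605 * (-0.238257)) = exp(-0.382402) = 0.682221
SDI = 736 * 0.682221 = 502.115 ≈ 502

502


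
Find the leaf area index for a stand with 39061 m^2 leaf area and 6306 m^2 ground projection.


LAI = 39061 / 6306 = 6.1943 ≈ 6.19

6.19


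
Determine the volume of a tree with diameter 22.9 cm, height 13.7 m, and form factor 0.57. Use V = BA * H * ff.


(D/200)^2 = (22.9/200)^2 = 0.1145^2 = 0.01311025
BA = 3.141593 * 0.01311025 = 0.0411871 m^2
V = 0.0411871 * 13.7 * 0.57 = 0.321630 ≈ 0.322 m^3

0.322 m^3


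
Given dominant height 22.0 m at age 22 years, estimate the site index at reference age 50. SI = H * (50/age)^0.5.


50/22 = 2.27273
(2.27273)^0.5 = 1.50756
SI = 22.0 * 1.50756 = 33.1663 ≈ 33.2 m

33.2 m


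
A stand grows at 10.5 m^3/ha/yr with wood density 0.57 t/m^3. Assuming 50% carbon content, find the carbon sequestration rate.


C = 10.5 * 0.57 * 0.5 = 2.9925 ≈ 2.99 t C/ha/yr

2.99 t C/ha/yr


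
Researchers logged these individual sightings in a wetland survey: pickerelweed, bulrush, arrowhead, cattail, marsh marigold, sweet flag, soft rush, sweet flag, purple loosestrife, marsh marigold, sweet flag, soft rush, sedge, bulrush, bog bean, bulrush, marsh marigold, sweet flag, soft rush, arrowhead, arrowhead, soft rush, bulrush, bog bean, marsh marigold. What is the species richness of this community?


Total individuals logged = 25
Distinct species (count of individuals): pickerelweed (1), bulrush (4), arrowhead (3), cattail (1), marsh marigold (4), sweet flag (4), soft rush (4), purple loosestrife (1), sedge (1), bog bean (2)
Species richness = number of distinct species = 10

10


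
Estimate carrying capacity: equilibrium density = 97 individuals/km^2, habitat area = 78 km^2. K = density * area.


K = 97 * 78 = 7566 individuals

7566 individuals


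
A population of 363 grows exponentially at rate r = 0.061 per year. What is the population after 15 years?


r*t = 0.061 * 15 = 0.915
exp(0.915) = 2.49678
N = 363 * 2.49678 = 906.331 ≈ 906

906


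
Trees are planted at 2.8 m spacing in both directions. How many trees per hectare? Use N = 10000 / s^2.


N = 10000 / 2.8^2 = 10000 / 7.84 = 1275.51 ≈ 1276 trees/ha

1276 trees/ha


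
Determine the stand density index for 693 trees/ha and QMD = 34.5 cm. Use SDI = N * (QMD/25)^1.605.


QMD/25 = 34.5/25 = 1.38
(1.38)^1.605 = exp(1.605 * ln(1.38)) = exp(1.605 * 0.322083) = exp(0.516943) = 1.67689
SDI = 693 * 1.67689 = 1162.08 ≈ 1162

1162


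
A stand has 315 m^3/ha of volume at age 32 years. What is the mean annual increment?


MAI = 315 / 32 = 9.8438 ≈ 9.84 m^3/ha/yr

9.84 m^3/ha/yr


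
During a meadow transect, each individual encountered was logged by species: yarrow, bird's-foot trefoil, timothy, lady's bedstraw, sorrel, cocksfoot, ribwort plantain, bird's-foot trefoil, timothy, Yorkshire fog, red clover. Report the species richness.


Total individuals logged = 11
Distinct species (count of individuals): yarrow (1), bird's-foot trefoil (2), timothy (2), lady's bedstraw (1), sorrel (1), cocksfoot (1), ribwort plantain (1), Yorkshire fog (1), red clover (1)
Species richness = number of distinct species = 9

9


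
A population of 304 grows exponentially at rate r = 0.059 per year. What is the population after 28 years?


r*t = 0.059 * 28 = 1.652
exp(1.652) = 5.21740
N = 304 * 5.21740 = 1586.09 ≈ 1586

1586


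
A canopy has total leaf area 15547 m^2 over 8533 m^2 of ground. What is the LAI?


LAI = 15547 / 8533 = 1.8220 ≈ 1.82

1.82


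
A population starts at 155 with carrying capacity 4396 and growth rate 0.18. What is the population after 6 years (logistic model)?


(K - N0)/N0 = (4396 - 155)/155 = 4241/155 = 27.3613
r*t = 0.18 * 6 = 1.08; exp(-1.08) = 0.339596
27.3613 * 0.339596 = 9.29179
1 + 9.29179 = 10.2918
N = 4396 / 10.2918 = 427.136 ≈ 427

427


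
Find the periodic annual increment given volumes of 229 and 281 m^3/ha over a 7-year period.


PAI = (V2 - V1) / period = (281 - 229) / 7 = 52 / 7 = 7.4286 ≈ 7.43 m^3/ha/yr

7.43 m^3/ha/yr


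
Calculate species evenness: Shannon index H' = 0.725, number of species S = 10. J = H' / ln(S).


ln(10) = 2.30259
J = H' / ln(S) = 0.725 / 2.30259 = 0.314863 ≈ 0.3149

0.3149


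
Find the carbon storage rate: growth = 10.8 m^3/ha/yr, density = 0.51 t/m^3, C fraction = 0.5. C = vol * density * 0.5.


C = 10.8 * 0.51 * 0.5 = 2.754 ≈ 2.75 t C/ha/yr

2.75 t C/ha/yr


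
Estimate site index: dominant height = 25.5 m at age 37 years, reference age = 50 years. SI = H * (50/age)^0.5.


50/37 = 1.35135
(1.35135)^0.5 = 1.16248
SI = 25.5 * 1.16248 = 29.6432 ≈ 29.6 m

29.6 m


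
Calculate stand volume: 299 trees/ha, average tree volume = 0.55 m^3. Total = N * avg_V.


V_stand = 299 * 0.55 = 164.45 ≈ 164.5 m^3/ha

164.5 m^3/ha


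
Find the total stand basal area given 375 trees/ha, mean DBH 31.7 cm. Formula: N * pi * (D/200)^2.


(D/200)^2 = (31.7/200)^2 = 0.1585^2 = 0.02512225
Individual BA = 3.141593 * 0.02512225 = 0.0789239 m^2
Stand BA = 375 * 0.0789239 = 29.5965 ≈ 29.60 m^2/ha

29.60 m^2/ha


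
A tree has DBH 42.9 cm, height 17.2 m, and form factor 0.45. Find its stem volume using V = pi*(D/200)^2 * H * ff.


(D/200)^2 = (42.9/200)^2 = 0.2145^2 = 0.04601025
BA = 3.141593 * 0.04601025 = 0.144545 m^2
V = 0.144545 * 17.2 * 0.45 = 1.11878 ≈ 1.119 m^3

1.119 m^3


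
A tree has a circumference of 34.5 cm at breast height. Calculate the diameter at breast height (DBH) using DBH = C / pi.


DBH = C / pi = 34.5 / 3.141593 = 10.9817 ≈ 10.98 cm

10.98 cm


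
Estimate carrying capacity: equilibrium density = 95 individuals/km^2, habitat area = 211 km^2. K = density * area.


K = 95 * 211 = 20045 individuals

20045 individuals


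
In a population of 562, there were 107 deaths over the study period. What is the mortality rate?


Mortality rate = 107 / 562 = 0.190391 ≈ 0.1904

0.1904


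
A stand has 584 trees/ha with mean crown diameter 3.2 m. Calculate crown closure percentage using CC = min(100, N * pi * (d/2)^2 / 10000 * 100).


(d/2)^2 = (3.2/2)^2 = 1.6^2 = 2.56
Crown area = 3.141593 * 2.56 = 8.04248 m^2
N * area / 10000 * 100 = 584 * 8.04248 / 10000 * 100 = 46.9681
CC = min(100, 46.9681) = 46.9681 ≈ 47.0%

47.0%


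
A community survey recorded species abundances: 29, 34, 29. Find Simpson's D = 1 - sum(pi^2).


Total N = 29 + 34 + 29 = 92
Per-species terms:
  p = 29/92 = 0.315217; p^2 = 0.315217^2 = 0.099362
  p = 34/92 = 0.369565; p^2 = 0.369565^2 = 0.136578
  p = 29/92 = 0.315217; p^2 = 0.315217^2 = 0.099362
sum(p^2) = 0.099362 + 0.136578 + 0.099362 = 0.335302
D = 1 - 0.335302 = 0.664698 ≈ 0.6647

0.6647


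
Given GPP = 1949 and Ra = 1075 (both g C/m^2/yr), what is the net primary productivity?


NPP = GPP - Ra = 1949 - 1075 = 874 g C/m^2/yr

874 g C/m^2/yr


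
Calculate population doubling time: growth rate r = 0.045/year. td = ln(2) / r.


td = ln(2) / 0.045 = 0.693147 / 0.045 = 15.4033 ≈ 15.4 years

15.4 years


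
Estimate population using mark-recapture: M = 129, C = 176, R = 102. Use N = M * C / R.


N = M * C / R = 129 * 176 / 102 = 22704 / 102 = 222.59 ≈ 223

223 individuals


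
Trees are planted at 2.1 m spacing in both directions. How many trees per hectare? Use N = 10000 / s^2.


N = 10000 / 2.1^2 = 10000 / 4.41 = 2267.57 ≈ 2268 trees/ha

2268 trees/ha


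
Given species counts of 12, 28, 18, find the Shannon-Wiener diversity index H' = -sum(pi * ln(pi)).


Total N = 12 + 28 + 18 = 58
Per-species terms:
  p = 12/58 = 0.206897; ln(p) = -1.575534; p*ln(p) = 0.206897 * (-1.575534) = -0.325973
  p = 28/58 = 0.482759; ln(p) = -0.728238; p*ln(p) = 0.482759 * (-0.728238) = -0.351563
  p = 18/58 = 0.310345; ln(p) = -1.170071; p*ln(p) = 0.310345 * (-1.170071) = -0.363126
sum(p*ln(p)) = (-0.325973) + (-0.351563) + (-0.363126) = -1.040662
H' = -(-1.040662) = 1.040662 ≈ 1.0407

1.0407


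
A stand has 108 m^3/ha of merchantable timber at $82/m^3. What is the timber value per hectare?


Value = 108 * 82 = $8856/ha

$8856/ha


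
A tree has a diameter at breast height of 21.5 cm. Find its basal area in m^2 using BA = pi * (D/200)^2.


D/200 = 21.5/200 = 0.1075 m
(D/200)^2 = 0.1075^2 = 0.01155625
BA = 3.141593 * 0.01155625 = 0.0363050 ≈ 0.0363 m^2

0.0363 m^2


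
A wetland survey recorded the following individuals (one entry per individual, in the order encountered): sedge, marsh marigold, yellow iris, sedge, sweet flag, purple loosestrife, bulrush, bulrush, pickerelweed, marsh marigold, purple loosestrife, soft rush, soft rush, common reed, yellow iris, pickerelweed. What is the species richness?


Total individuals logged = 16
Distinct species (count of individuals): sedge (2), marsh marigold (2), yellow iris (2), sweet flag (1), purple loosestrife (2), bulrush (2), pickerelweed (2), soft rush (2), common reed (1)
Species richness = number of distinct species = 9

9


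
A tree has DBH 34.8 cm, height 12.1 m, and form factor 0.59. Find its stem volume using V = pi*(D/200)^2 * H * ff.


(D/200)^2 = (34.8/200)^2 = 0.174^2 = 0.030276
BA = 3.141593 * 0.030276 = 0.0951149 m^2
V = 0.0951149 * 12.1 * 0.59 = 0.679025 ≈ 0.679 m^3

0.679 m^3


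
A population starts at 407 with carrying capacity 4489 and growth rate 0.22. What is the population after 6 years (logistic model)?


(K - N0)/N0 = (4489 - 407)/407 = 4082/407 = 10.0295
r*t = 0.22 * 6 = 1.32; exp(-1.32) = 0.267135
10.0295 * 0.267135 = 2.67923
1 + 2.67923 = 3.67923
N = 4489 / 3.67923 = 1220.09 ≈ 1220

1220


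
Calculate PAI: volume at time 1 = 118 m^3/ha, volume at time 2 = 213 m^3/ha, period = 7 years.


PAI = (V2 - V1) / period = (213 - 118) / 7 = 95 / 7 = 13.5714 ≈ 13.57 m^3/ha/yr

13.57 m^3/ha/yr


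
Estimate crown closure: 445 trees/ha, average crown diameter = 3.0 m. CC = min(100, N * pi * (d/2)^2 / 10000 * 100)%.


(d/2)^2 = (3.0/2)^2 = 1.5^2 = 2.25
Crown area = 3.141593 * 2.25 = 7.06858 m^2
N * area / 10000 * 100 = 445 * 7.06858 / 10000 * 100 = 31.4552
CC = min(100, 31.4552) = 31.4552 ≈ 31.5%

31.5%


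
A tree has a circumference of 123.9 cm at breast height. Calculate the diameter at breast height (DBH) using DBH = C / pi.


DBH = C / pi = 123.9 / 3.141593 = 39.4386 ≈ 39.44 cm

39.44 cm


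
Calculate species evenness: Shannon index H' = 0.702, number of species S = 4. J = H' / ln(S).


ln(4) = 1.38629
J = H' / ln(S) = 0.702 / 1.38629 = 0.506388 ≈ 0.5064

0.5064


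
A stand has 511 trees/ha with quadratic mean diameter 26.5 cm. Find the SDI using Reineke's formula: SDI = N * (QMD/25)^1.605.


QMD/25 = 26.5/25 = 1.06
(1.06)^1.605 = exp(1.605 * ln(1.06)) = exp(1.605 * 0.0582689) = exp(0.0935216) = 1.09803
SDI = 511 * 1.09803 = 561.093 ≈ 561

561


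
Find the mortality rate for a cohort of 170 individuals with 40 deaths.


Mortality rate = 40 / 170 = 0.235294 ≈ 0.2353

0.2353


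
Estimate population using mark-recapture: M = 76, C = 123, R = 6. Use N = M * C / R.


N = M * C / R = 76 * 123 / 6 = 9348 / 6 = 1558

1558 individuals


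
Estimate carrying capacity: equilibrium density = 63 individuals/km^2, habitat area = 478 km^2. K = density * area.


K = 63 * 478 = 30114 individuals

30114 individuals


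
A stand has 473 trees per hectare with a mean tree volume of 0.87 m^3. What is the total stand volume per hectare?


V_stand = 473 * 0.87 = 411.51 ≈ 411.5 m^3/ha

411.5 m^3/ha


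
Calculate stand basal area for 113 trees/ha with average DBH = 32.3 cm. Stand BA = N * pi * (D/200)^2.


(D/200)^2 = (32.3/200)^2 = 0.1615^2 = 0.02608225
Individual BA = 3.141593 * 0.02608225 = 0.0819398 m^2
Stand BA = 113 * 0.0819398 = 9.25920 ≈ 9.26 m^2/ha

9.26 m^2/ha


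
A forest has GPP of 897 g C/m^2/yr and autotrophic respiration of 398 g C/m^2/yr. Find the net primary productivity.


NPP = GPP - Ra = 897 - 398 = 499 g C/m^2/yr

499 g C/m^2/yr


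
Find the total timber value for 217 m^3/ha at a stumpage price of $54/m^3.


Value = 217 * 54 = $11718/ha

$11718/ha


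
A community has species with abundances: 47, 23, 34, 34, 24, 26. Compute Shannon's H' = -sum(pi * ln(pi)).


Total N = 47 + 23 + 34 + 34 + 24 + 26 = 188
Per-species terms:
  p = 47/188 = 0.250000; ln(p) = -1.386294; p*ln(p) = 0.250000 * (-1.386294) = -0.346574
  p = 23/188 = 0.122340; ln(p) = -2.100951; p*ln(p) = 0.122340 * (-2.100951) = -0.257030
  p = 34/188 = 0.180851; ln(p) = -1.710082; p*ln(p) = 0.180851 * (-1.710082) = -0.309270
  p = 34/188 = 0.180851; ln(p) = -1.710082; p*ln(p) = 0.180851 * (-1.710082) = -0.309270
  p = 24/188 = 0.127660; ln(p) = -2.058385; p*ln(p) = 0.127660 * (-2.058385) = -0.262773
  p = 26/188 = 0.138298; ln(p) = -1.978345; p*ln(p) = 0.138298 * (-1.978345) = -0.273601
sum(p*ln(p)) = (-0.346574) + (-0.257030) + (-0.309270) + (-0.309270) + (-0.262773) + (-0.273601) = -1.758518
H' = -(-1.758518) = 1.758518 ≈ 1.7585

1.7585


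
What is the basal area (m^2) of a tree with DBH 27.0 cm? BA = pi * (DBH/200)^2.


D/200 = 27.0/200 = 0.135 m
(D/200)^2 = 0.135^2 = 0.018225
BA = 3.141593 * 0.018225 = 0.0572555 ≈ 0.0573 m^2

0.0573 m^2


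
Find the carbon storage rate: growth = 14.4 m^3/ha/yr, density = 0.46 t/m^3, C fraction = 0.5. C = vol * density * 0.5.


C = 14.4 * 0.46 * 0.5 = 3.312 ≈ 3.31 t C/ha/yr

3.31 t C/ha/yr


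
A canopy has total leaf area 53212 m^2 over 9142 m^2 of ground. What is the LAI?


LAI = 53212 / 9142 = 5.8206 ≈ 5.82

5.82


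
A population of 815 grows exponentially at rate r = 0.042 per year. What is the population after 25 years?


r*t = 0.042 * 25 = 1.05
exp(1.05) = 2.85765
N = 815 * 2.85765 = 2328.98 ≈ 2329

2329


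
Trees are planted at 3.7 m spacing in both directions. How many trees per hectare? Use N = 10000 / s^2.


N = 10000 / 3.7^2 = 10000 / 13.69 = 730.460 ≈ 730 trees/ha

730 trees/ha


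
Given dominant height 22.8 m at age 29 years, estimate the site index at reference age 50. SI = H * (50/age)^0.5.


50/29 = 1.72414
(1.72414)^0.5 = 1.31307
SI = 22.8 * 1.31307 = 29.9380 ≈ 29.9 m

29.9 m


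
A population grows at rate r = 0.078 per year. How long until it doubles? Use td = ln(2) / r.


td = ln(2) / 0.078 = 0.693147 / 0.078 = 8.88650 ≈ 8.9 years

8.9 years


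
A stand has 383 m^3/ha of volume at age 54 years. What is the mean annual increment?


MAI = 383 / 54 = 7.0926 ≈ 7.09 m^3/ha/yr

7.09 m^3/ha/yr


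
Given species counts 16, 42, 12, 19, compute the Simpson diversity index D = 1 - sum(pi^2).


Total N = 16 + 42 + 12 + 19 = 89
Per-species terms:
  p = 16/89 = 0.179775; p^2 = 0.179775^2 = 0.032319
  p = 42/89 = 0.471910; p^2 = 0.471910^2 = 0.222699
  p = 12/89 = 0.134831; p^2 = 0.134831^2 = 0.018179
  p = 19/89 = 0.213483; p^2 = 0.213483^2 = 0.045575
sum(p^2) = 0.032319 + 0.222699 + 0.018179 + 0.045575 = 0.318772
D = 1 - 0.318772 = 0.681228 ≈ 0.6812

0.6812


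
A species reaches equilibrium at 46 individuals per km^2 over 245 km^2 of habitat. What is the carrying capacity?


K = 46 * 245 = 11270 individuals

11270 individuals


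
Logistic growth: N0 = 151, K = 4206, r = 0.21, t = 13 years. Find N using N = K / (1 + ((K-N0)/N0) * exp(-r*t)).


(K - N0)/N0 = (4206 - 151)/151 = 4055/151 = 26.8543
r*t = 0.21 * 13 = 2.73; exp(-2.73) = 0.0652193
26.8543 * 0.0652193 = 1.75142
1 + 1.75142 = 2.75142
N = 4206 / 2.75142 = 1528.67 ≈ 1529

1529


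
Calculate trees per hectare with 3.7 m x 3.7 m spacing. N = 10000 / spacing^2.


N = 10000 / 3.7^2 = 10000 / 13.69 = 730.460 ≈ 730 trees/ha

730 trees/ha


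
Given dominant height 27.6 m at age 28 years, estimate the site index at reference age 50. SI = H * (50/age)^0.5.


50/28 = 1.78571
(1.78571)^0.5 = 1.33630
SI = 27.6 * 1.33630 = 36.8819 ≈ 36.9 m

36.9 m


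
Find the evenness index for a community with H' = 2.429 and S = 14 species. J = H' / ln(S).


ln(14) = 2.63906
J = H' / ln(S) = 2.429 / 2.63906 = 0.920403 ≈ 0.9204

0.9204


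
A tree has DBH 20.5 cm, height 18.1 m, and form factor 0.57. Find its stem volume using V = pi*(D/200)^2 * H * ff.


(D/200)^2 = (20.5/200)^2 = 0.1025^2 = 0.01050625
BA = 3.141593 * 0.01050625 = 0.0330064 m^2
V = 0.0330064 * 18.1 * 0.57 = 0.340527 ≈ 0.341 m^3

0.341 m^3


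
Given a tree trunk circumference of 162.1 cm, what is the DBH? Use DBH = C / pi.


DBH = C / pi = 162.1 / 3.141593 = 51.5980 ≈ 51.60 cm

51.60 cm


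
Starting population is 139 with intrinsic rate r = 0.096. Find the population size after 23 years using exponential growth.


r*t = 0.096 * 23 = 2.208
exp(2.208) = 9.09750
N = 139 * 9.09750 = 1264.55 ≈ 1265

1265


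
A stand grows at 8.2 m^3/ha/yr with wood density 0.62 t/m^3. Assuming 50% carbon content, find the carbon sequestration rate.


C = 8.2 * 0.62 * 0.5 = 2.542 ≈ 2.54 t C/ha/yr

2.54 t C/ha/yr


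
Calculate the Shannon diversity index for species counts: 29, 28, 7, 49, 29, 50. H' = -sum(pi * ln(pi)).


Total N = 29 + 28 + 7 + 49 + 29 + 50 = 192
Per-species terms:
  p = 29/192 = 0.151042; ln(p) = -1.890197; p*ln(p) = 0.151042 * (-1.890197) = -0.285499
  p = 28/192 = 0.145833; ln(p) = -1.925293; p*ln(p) = 0.145833 * (-1.925293) = -0.280771
  p = 7/192 = 0.036458; ln(p) = -3.311594; p*ln(p) = 0.036458 * (-3.311594) = -0.120734
  p = 49/192 = 0.255208; ln(p) = -1.365676; p*ln(p) = 0.255208 * (-1.365676) = -0.348531
  p = 29/192 = 0.151042; ln(p) = -1.890197; p*ln(p) = 0.151042 * (-1.890197) = -0.285499
  p = 50/192 = 0.260417; ln(p) = -1.345471; p*ln(p) = 0.260417 * (-1.345471) = -0.350384
sum(p*ln(p)) = (-0.285499) + (-0.280771) + (-0.120734) + (-0.348531) + (-0.285499) + (-0.350384) = -1.671418
H' = -(-1.671418) = 1.671418 ≈ 1.6714

1.6714
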